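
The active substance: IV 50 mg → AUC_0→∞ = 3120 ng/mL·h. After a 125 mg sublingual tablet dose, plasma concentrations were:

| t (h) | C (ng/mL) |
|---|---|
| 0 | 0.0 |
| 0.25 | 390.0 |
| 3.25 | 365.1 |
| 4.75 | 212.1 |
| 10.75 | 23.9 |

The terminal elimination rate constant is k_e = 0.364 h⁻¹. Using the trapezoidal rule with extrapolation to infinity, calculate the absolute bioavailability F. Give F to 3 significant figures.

Trapezoidal AUC_0→10.75 (sublingual tablet):
  [0→0.25]: (0.0+390.0)/2 × 0.25 = 48.75
  [0.25→3.25]: (390.0+365.1)/2 × 3 = 1132.65
  [3.25→4.75]: (365.1+212.1)/2 × 1.5 = 432.9
  [4.75→10.75]: (212.1+23.9)/2 × 6 = 708.0
  Sum = 2322.3 ng/mL·h
Tail: C_last/k_e = 23.9/0.364 = 65.659
AUC_0→∞ (sublingual tablet) = 2322.3 + 65.659 = 2387.959 ng/mL·h
F = (AUC_ev/D_ev)/(AUC_iv/D_iv) = (2387.959/125)/(3120/50) = 19.103672/62.4 = 0.3061

F = 0.306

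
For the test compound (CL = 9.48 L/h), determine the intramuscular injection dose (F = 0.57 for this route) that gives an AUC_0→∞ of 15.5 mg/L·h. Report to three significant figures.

Dose = CL × AUC_0→∞ / F
     = 9.48 × 15.5 / 0.57 = 257.789 mg

Dose = 258 mg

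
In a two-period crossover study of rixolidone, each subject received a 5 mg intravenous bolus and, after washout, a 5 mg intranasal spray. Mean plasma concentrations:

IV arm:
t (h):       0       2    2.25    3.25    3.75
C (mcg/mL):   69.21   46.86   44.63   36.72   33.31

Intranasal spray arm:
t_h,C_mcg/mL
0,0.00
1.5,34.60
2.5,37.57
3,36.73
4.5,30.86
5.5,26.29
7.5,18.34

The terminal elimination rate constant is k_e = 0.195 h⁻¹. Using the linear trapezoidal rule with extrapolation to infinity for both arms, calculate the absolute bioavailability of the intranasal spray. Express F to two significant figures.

F = 0.84

Trapezoidal AUC_0→3.75 (IV):
  [0→2]: (69.21+46.86)/2 × 2 = 116.07
  [2→2.25]: (46.86+44.63)/2 × 0.25 = 11.43625
  [2.25→3.25]: (44.63+36.72)/2 × 1 = 40.675
  [3.25→3.75]: (36.72+33.31)/2 × 0.5 = 17.5075
  Sum = 185.68875 mcg/mL·h
IV tail: 33.31/0.195 = 170.821; AUC_iv,0→∞ = 185.68875 + 170.821 = 356.50975 mcg/mL·h
Trapezoidal AUC_0→7.5 (intranasal spray):
  [0→1.5]: (0.00+34.60)/2 × 1.5 = 25.95
  [1.5→2.5]: (34.60+37.57)/2 × 1 = 36.085
  [2.5→3]: (37.57+36.73)/2 × 0.5 = 18.575
  [3→4.5]: (36.73+30.86)/2 × 1.5 = 50.6925
  [4.5→5.5]: (30.86+26.29)/2 × 1 = 28.575
  [5.5→7.5]: (26.29+18.34)/2 × 2 = 44.63
  Sum = 204.5075 mcg/mL·h
intranasal spray tail: 18.34/0.195 = 94.051; AUC_ev,0→∞ = 204.5075 + 94.051 = 298.5585 mcg/mL·h
F = (AUC_ev/D_ev)/(AUC_iv/D_iv) = (298.5585/5)/(356.50975/5) = 59.7117/71.30195 = 0.8374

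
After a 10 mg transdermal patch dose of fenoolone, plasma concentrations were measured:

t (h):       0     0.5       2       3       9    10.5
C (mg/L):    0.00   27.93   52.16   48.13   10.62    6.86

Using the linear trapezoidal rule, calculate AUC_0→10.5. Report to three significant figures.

Trapezoidal AUC_0→10.5:
  [0→0.5]: (0.00+27.93)/2 × 0.5 = 6.9825
  [0.5→2]: (27.93+52.16)/2 × 1.5 = 60.0675
  [2→3]: (52.16+48.13)/2 × 1 = 50.145
  [3→9]: (48.13+10.62)/2 × 6 = 176.25
  [9→10.5]: (10.62+6.86)/2 × 1.5 = 13.11
  Sum = 306.555 mg/L·h

AUC = 307 mg/L·h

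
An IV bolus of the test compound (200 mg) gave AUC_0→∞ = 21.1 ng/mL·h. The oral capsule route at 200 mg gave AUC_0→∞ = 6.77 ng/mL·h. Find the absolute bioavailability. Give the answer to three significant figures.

F = (AUC_ev / D_ev) / (AUC_iv / D_iv)
  = (6.77/200) / (21.1/200)
  = 0.03385 / 0.1055 = 0.3209

F = 0.321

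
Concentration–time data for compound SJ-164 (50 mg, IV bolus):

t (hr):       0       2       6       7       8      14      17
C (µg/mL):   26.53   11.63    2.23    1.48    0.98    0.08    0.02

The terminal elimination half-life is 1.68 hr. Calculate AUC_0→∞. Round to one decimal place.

Trapezoidal AUC_0→17:
  [0→2]: (26.53+11.63)/2 × 2 = 38.16
  [2→6]: (11.63+2.23)/2 × 4 = 27.72
  [6→7]: (2.23+1.48)/2 × 1 = 1.855
  [7→8]: (1.48+0.98)/2 × 1 = 1.23
  [8→14]: (0.98+0.08)/2 × 6 = 3.18
  [14→17]: (0.08+0.02)/2 × 3 = 0.15
  Sum = 72.295 µg/mL·hr
k_e = ln2 / t½ = 0.693147 / 1.68 = 0.4126 hr^-1
Extrapolated tail: C_last / k_e = 0.02 / 0.4126 = 0.048
AUC_0→∞ = 72.295 + 0.048 = 72.343 µg/mL·hr

AUC = 72.3 µg/mL·hr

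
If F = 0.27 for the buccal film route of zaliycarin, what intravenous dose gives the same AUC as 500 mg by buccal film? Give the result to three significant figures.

D_iv = 135 mg

Systemic exposure from an extravascular dose = F × D_ev, so the equivalent IV dose is F × D_ev.
D_iv = F × D_ev = 0.27 × 500 = 135 mg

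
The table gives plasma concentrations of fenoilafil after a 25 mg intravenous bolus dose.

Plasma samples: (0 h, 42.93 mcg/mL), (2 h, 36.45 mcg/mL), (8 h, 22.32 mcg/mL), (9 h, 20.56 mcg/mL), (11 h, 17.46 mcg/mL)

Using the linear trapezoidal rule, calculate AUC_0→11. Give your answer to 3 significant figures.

AUC = 315 mcg/mL·h

Trapezoidal AUC_0→11:
  [0→2]: (42.93+36.45)/2 × 2 = 79.38
  [2→8]: (36.45+22.32)/2 × 6 = 176.31
  [8→9]: (22.32+20.56)/2 × 1 = 21.44
  [9→11]: (20.56+17.46)/2 × 2 = 38.02
  Sum = 315.15 mcg/mL·h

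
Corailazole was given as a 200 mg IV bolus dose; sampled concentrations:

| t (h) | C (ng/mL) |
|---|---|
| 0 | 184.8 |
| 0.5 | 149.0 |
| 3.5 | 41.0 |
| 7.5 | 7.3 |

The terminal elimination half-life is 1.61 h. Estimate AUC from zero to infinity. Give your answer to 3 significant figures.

AUC = 482 ng/mL·h

Trapezoidal AUC_0→7.5:
  [0→0.5]: (184.8+149.0)/2 × 0.5 = 83.45
  [0.5→3.5]: (149.0+41.0)/2 × 3 = 285.0
  [3.5→7.5]: (41.0+7.3)/2 × 4 = 96.6
  Sum = 465.05 ng/mL·h
k_e = ln2 / t½ = 0.693147 / 1.61 = 0.4305 h^-1
Extrapolated tail: C_last / k_e = 7.3 / 0.4305 = 16.957
AUC_0→∞ = 465.05 + 16.957 = 482.007 ng/mL·h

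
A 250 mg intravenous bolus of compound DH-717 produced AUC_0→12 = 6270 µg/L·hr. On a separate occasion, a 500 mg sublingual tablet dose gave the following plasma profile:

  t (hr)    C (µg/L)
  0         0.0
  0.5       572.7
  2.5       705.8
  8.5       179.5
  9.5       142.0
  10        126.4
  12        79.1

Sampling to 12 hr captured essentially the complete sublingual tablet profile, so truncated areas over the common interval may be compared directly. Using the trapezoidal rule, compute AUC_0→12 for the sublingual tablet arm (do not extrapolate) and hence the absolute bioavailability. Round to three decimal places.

Trapezoidal AUC_0→12 (sublingual tablet):
  [0→0.5]: (0.0+572.7)/2 × 0.5 = 143.175
  [0.5→2.5]: (572.7+705.8)/2 × 2 = 1278.5
  [2.5→8.5]: (705.8+179.5)/2 × 6 = 2655.9
  [8.5→9.5]: (179.5+142.0)/2 × 1 = 160.75
  [9.5→10]: (142.0+126.4)/2 × 0.5 = 67.1
  [10→12]: (126.4+79.1)/2 × 2 = 205.5
  Sum = 4510.925 µg/L·hr
F = (AUC_ev/D_ev)/(AUC_iv/D_iv) = (4510.925/500)/(6270/250) = 9.02185/25.08 = 0.3597

F = 0.360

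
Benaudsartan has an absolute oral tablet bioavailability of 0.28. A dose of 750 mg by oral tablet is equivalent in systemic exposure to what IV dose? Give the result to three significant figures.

Systemic exposure from an extravascular dose = F × D_ev, so the equivalent IV dose is F × D_ev.
D_iv = F × D_ev = 0.28 × 750 = 210 mg

D_iv = 210 mg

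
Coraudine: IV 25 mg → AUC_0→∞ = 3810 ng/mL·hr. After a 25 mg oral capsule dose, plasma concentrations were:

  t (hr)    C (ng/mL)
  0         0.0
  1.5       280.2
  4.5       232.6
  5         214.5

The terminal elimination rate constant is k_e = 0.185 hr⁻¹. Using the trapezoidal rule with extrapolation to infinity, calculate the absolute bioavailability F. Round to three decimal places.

Trapezoidal AUC_0→5 (oral capsule):
  [0→1.5]: (0.0+280.2)/2 × 1.5 = 210.15
  [1.5→4.5]: (280.2+232.6)/2 × 3 = 769.2
  [4.5→5]: (232.6+214.5)/2 × 0.5 = 111.775
  Sum = 1091.125 ng/mL·hr
Tail: C_last/k_e = 214.5/0.185 = 1159.459
AUC_0→∞ (oral capsule) = 1091.125 + 1159.459 = 2250.584 ng/mL·hr
F = (AUC_ev/D_ev)/(AUC_iv/D_iv) = (2250.584/25)/(3810/25) = 90.02336/152.4 = 0.5907

F = 0.591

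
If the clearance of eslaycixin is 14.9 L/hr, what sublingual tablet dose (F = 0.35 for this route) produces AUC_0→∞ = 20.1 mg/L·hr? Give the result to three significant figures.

Dose = 856 mg

Dose = CL × AUC_0→∞ / F
     = 14.9 × 20.1 / 0.35 = 855.686 mg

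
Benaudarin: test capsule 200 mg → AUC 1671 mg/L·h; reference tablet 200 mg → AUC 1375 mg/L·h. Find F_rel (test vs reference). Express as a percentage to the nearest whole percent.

F_rel = 122%

F_rel = (AUC_test/D_test) / (AUC_ref/D_ref)
      = (1671/200) / (1375/200)
      = 8.355 / 6.875 = 1.2153 = 121.53%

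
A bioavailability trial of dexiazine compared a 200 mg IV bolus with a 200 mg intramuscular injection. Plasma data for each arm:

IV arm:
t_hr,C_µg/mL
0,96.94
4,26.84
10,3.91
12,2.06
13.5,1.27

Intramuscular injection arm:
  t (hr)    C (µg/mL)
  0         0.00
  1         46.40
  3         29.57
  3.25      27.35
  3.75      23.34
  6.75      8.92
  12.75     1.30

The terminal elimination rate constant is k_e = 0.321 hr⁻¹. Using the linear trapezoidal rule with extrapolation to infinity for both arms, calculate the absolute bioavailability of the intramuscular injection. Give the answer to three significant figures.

F = 0.574

Trapezoidal AUC_0→13.5 (IV):
  [0→4]: (96.94+26.84)/2 × 4 = 247.56
  [4→10]: (26.84+3.91)/2 × 6 = 92.25
  [10→12]: (3.91+2.06)/2 × 2 = 5.97
  [12→13.5]: (2.06+1.27)/2 × 1.5 = 2.4975
  Sum = 348.2775 µg/mL·hr
IV tail: 1.27/0.321 = 3.956; AUC_iv,0→∞ = 348.2775 + 3.956 = 352.2335 µg/mL·hr
Trapezoidal AUC_0→12.75 (intramuscular injection):
  [0→1]: (0.00+46.40)/2 × 1 = 23.2
  [1→3]: (46.40+29.57)/2 × 2 = 75.97
  [3→3.25]: (29.57+27.35)/2 × 0.25 = 7.115
  [3.25→3.75]: (27.35+23.34)/2 × 0.5 = 12.6725
  [3.75→6.75]: (23.34+8.92)/2 × 3 = 48.39
  [6.75→12.75]: (8.92+1.30)/2 × 6 = 30.66
  Sum = 198.0075 µg/mL·hr
intramuscular injection tail: 1.30/0.321 = 4.050; AUC_ev,0→∞ = 198.0075 + 4.050 = 202.0575 µg/mL·hr
F = (AUC_ev/D_ev)/(AUC_iv/D_iv) = (202.0575/200)/(352.2335/200) = 1.0102875/1.7611675 = 0.5736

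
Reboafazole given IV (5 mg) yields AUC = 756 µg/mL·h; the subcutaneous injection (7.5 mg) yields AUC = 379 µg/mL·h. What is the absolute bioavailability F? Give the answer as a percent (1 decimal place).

F = (AUC_ev / D_ev) / (AUC_iv / D_iv)
  = (379/7.5) / (756/5)
  = 50.5333 / 151.2 = 0.3342
  = 33.42%

F = 33.4%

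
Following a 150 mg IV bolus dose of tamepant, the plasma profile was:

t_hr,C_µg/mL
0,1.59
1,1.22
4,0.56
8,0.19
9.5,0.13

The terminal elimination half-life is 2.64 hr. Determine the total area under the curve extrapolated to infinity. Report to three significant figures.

Trapezoidal AUC_0→9.5:
  [0→1]: (1.59+1.22)/2 × 1 = 1.405
  [1→4]: (1.22+0.56)/2 × 3 = 2.67
  [4→8]: (0.56+0.19)/2 × 4 = 1.5
  [8→9.5]: (0.19+0.13)/2 × 1.5 = 0.24
  Sum = 5.815 µg/mL·hr
k_e = ln2 / t½ = 0.693147 / 2.64 = 0.2626 hr^-1
Extrapolated tail: C_last / k_e = 0.13 / 0.2626 = 0.495
AUC_0→∞ = 5.815 + 0.495 = 6.31 µg/mL·hr

AUC = 6.31 µg/mL·hr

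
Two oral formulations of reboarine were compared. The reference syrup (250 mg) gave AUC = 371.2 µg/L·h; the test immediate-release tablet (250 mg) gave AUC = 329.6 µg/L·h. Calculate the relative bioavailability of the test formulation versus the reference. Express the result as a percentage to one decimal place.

F_rel = (AUC_test/D_test) / (AUC_ref/D_ref)
      = (329.6/250) / (371.2/250)
      = 1.3184 / 1.4848 = 0.8879 = 88.79%

F_rel = 88.8%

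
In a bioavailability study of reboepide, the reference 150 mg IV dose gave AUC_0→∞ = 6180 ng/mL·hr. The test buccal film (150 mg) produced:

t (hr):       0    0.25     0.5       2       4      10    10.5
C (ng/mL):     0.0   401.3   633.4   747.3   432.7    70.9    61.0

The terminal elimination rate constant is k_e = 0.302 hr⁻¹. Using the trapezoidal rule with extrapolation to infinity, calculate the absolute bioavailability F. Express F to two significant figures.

F = 0.67

Trapezoidal AUC_0→10.5 (buccal film):
  [0→0.25]: (0.0+401.3)/2 × 0.25 = 50.1625
  [0.25→0.5]: (401.3+633.4)/2 × 0.25 = 129.3375
  [0.5→2]: (633.4+747.3)/2 × 1.5 = 1035.525
  [2→4]: (747.3+432.7)/2 × 2 = 1180.0
  [4→10]: (432.7+70.9)/2 × 6 = 1510.8
  [10→10.5]: (70.9+61.0)/2 × 0.5 = 32.975
  Sum = 3938.8 ng/mL·hr
Tail: C_last/k_e = 61.0/0.302 = 201.987
AUC_0→∞ (buccal film) = 3938.8 + 201.987 = 4140.787 ng/mL·hr
F = (AUC_ev/D_ev)/(AUC_iv/D_iv) = (4140.787/150)/(6180/150) = 27.6052/41.2 = 0.6700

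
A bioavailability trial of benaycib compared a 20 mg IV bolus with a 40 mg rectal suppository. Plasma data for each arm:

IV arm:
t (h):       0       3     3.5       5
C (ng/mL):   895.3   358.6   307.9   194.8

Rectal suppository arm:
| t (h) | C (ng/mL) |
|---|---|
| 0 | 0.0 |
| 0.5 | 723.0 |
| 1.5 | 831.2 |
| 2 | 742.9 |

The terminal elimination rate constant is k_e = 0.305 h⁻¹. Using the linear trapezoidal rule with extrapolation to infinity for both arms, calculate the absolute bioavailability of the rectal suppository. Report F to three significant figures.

F = 0.618

Trapezoidal AUC_0→5 (IV):
  [0→3]: (895.3+358.6)/2 × 3 = 1880.85
  [3→3.5]: (358.6+307.9)/2 × 0.5 = 166.625
  [3.5→5]: (307.9+194.8)/2 × 1.5 = 377.025
  Sum = 2424.5 ng/mL·h
IV tail: 194.8/0.305 = 638.689; AUC_iv,0→∞ = 2424.5 + 638.689 = 3063.189 ng/mL·h
Trapezoidal AUC_0→2 (rectal suppository):
  [0→0.5]: (0.0+723.0)/2 × 0.5 = 180.75
  [0.5→1.5]: (723.0+831.2)/2 × 1 = 777.1
  [1.5→2]: (831.2+742.9)/2 × 0.5 = 393.525
  Sum = 1351.375 ng/mL·h
rectal suppository tail: 742.9/0.305 = 2435.738; AUC_ev,0→∞ = 1351.375 + 2435.738 = 3787.113 ng/mL·h
F = (AUC_ev/D_ev)/(AUC_iv/D_iv) = (3787.113/40)/(3063.189/20) = 94.677825/153.15945 = 0.6182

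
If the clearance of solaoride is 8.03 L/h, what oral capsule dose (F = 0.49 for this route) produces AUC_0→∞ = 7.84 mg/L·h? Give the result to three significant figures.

Dose = CL × AUC_0→∞ / F
     = 8.03 × 7.84 / 0.49 = 128.48 mg

Dose = 128 mg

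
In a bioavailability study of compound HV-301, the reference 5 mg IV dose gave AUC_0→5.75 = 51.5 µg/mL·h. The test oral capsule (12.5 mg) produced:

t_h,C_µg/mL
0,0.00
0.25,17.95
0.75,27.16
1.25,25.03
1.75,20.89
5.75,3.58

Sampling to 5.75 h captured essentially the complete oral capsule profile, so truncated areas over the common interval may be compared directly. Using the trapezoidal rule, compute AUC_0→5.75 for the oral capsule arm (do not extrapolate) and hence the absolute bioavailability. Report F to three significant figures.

F = 0.676

Trapezoidal AUC_0→5.75 (oral capsule):
  [0→0.25]: (0.00+17.95)/2 × 0.25 = 2.24375
  [0.25→0.75]: (17.95+27.16)/2 × 0.5 = 11.2775
  [0.75→1.25]: (27.16+25.03)/2 × 0.5 = 13.0475
  [1.25→1.75]: (25.03+20.89)/2 × 0.5 = 11.48
  [1.75→5.75]: (20.89+3.58)/2 × 4 = 48.94
  Sum = 86.98875 µg/mL·h
F = (AUC_ev/D_ev)/(AUC_iv/D_iv) = (86.98875/12.5)/(51.5/5) = 6.9591/10.3 = 0.6756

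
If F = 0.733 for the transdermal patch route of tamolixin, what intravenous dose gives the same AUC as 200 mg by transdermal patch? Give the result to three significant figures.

D_iv = 147 mg

Systemic exposure from an extravascular dose = F × D_ev, so the equivalent IV dose is F × D_ev.
D_iv = F × D_ev = 0.733 × 200 = 146.6 mg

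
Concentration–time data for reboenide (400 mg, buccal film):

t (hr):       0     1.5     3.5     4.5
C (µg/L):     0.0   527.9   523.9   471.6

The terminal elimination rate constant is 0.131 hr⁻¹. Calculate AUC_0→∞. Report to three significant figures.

AUC = 5550 µg/L·hr

Trapezoidal AUC_0→4.5:
  [0→1.5]: (0.0+527.9)/2 × 1.5 = 395.925
  [1.5→3.5]: (527.9+523.9)/2 × 2 = 1051.8
  [3.5→4.5]: (523.9+471.6)/2 × 1 = 497.75
  Sum = 1945.475 µg/L·hr
Extrapolated tail: C_last / k_e = 471.6 / 0.131 = 3600.000
AUC_0→∞ = 1945.475 + 3600.000 = 5545.475 µg/L·hr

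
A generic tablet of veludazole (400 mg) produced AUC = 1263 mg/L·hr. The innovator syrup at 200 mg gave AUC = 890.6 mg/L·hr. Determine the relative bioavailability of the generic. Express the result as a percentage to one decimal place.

F_rel = (AUC_test/D_test) / (AUC_ref/D_ref)
      = (1263/400) / (890.6/200)
      = 3.1575 / 4.453 = 0.7091 = 70.91%

F_rel = 70.9%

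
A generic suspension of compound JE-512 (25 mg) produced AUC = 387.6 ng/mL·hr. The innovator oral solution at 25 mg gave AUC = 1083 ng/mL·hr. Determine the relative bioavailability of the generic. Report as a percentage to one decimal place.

F_rel = (AUC_test/D_test) / (AUC_ref/D_ref)
      = (387.6/25) / (1083/25)
      = 15.504 / 43.32 = 0.3579 = 35.79%

F_rel = 35.8%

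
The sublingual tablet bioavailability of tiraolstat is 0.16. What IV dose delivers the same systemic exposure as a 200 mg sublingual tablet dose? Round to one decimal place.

D_iv = 32.0 mg

Systemic exposure from an extravascular dose = F × D_ev, so the equivalent IV dose is F × D_ev.
D_iv = F × D_ev = 0.16 × 200 = 32 mg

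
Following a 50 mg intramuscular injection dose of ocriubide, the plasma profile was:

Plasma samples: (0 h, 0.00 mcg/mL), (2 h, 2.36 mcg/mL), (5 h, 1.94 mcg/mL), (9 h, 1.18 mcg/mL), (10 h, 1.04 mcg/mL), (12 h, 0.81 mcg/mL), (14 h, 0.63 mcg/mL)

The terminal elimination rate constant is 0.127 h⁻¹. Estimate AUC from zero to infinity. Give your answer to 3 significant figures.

Trapezoidal AUC_0→14:
  [0→2]: (0.00+2.36)/2 × 2 = 2.36
  [2→5]: (2.36+1.94)/2 × 3 = 6.45
  [5→9]: (1.94+1.18)/2 × 4 = 6.24
  [9→10]: (1.18+1.04)/2 × 1 = 1.11
  [10→12]: (1.04+0.81)/2 × 2 = 1.85
  [12→14]: (0.81+0.63)/2 × 2 = 1.44
  Sum = 19.45 mcg/mL·h
Extrapolated tail: C_last / k_e = 0.63 / 0.127 = 4.961
AUC_0→∞ = 19.45 + 4.961 = 24.411 mcg/mL·h

AUC = 24.4 mcg/mL·h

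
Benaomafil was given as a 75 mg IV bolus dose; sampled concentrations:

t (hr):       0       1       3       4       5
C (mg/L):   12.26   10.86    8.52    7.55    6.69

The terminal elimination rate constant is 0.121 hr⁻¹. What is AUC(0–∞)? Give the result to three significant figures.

AUC = 101 mg/L·hr

Trapezoidal AUC_0→5:
  [0→1]: (12.26+10.86)/2 × 1 = 11.56
  [1→3]: (10.86+8.52)/2 × 2 = 19.38
  [3→4]: (8.52+7.55)/2 × 1 = 8.035
  [4→5]: (7.55+6.69)/2 × 1 = 7.12
  Sum = 46.095 mg/L·hr
Extrapolated tail: C_last / k_e = 6.69 / 0.121 = 55.289
AUC_0→∞ = 46.095 + 55.289 = 101.384 mg/L·hr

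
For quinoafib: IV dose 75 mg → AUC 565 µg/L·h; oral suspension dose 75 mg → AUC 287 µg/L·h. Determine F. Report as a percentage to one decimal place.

F = (AUC_ev / D_ev) / (AUC_iv / D_iv)
  = (287/75) / (565/75)
  = 3.82667 / 7.53333 = 0.5080
  = 50.80%

F = 50.8%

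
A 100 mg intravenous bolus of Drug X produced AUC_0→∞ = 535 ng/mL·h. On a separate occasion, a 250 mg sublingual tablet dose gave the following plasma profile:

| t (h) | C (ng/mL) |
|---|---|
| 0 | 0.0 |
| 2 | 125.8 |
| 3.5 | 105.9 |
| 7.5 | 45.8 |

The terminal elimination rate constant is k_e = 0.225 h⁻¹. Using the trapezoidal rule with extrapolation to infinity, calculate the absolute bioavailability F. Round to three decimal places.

Trapezoidal AUC_0→7.5 (sublingual tablet):
  [0→2]: (0.0+125.8)/2 × 2 = 125.8
  [2→3.5]: (125.8+105.9)/2 × 1.5 = 173.775
  [3.5→7.5]: (105.9+45.8)/2 × 4 = 303.4
  Sum = 602.975 ng/mL·h
Tail: C_last/k_e = 45.8/0.225 = 203.556
AUC_0→∞ (sublingual tablet) = 602.975 + 203.556 = 806.531 ng/mL·h
F = (AUC_ev/D_ev)/(AUC_iv/D_iv) = (806.531/250)/(535/100) = 3.226124/5.35 = 0.6030

F = 0.603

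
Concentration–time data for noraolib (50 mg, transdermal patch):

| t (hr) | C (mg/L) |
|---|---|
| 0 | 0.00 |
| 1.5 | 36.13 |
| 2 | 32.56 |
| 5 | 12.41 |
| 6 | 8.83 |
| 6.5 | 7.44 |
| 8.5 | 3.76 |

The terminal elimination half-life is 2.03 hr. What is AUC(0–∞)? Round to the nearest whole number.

Trapezoidal AUC_0→8.5:
  [0→1.5]: (0.00+36.13)/2 × 1.5 = 27.0975
  [1.5→2]: (36.13+32.56)/2 × 0.5 = 17.1725
  [2→5]: (32.56+12.41)/2 × 3 = 67.455
  [5→6]: (12.41+8.83)/2 × 1 = 10.62
  [6→6.5]: (8.83+7.44)/2 × 0.5 = 4.0675
  [6.5→8.5]: (7.44+3.76)/2 × 2 = 11.2
  Sum = 137.6125 mg/L·hr
k_e = ln2 / t½ = 0.693147 / 2.03 = 0.3415 hr^-1
Extrapolated tail: C_last / k_e = 3.76 / 0.3415 = 11.010
AUC_0→∞ = 137.6125 + 11.010 = 148.6225 mg/L·hr

AUC = 149 mg/L·hr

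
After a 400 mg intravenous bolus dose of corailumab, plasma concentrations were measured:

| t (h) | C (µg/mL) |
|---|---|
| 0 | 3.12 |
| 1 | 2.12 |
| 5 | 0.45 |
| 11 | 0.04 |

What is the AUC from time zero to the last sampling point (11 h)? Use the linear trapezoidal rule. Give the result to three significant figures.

Trapezoidal AUC_0→11:
  [0→1]: (3.12+2.12)/2 × 1 = 2.62
  [1→5]: (2.12+0.45)/2 × 4 = 5.14
  [5→11]: (0.45+0.04)/2 × 6 = 1.47
  Sum = 9.23 µg/mL·h

AUC = 9.23 µg/mL·h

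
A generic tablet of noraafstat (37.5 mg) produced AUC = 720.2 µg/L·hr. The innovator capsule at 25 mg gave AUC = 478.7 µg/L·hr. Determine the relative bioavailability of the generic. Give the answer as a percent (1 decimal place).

F_rel = 100.3%

F_rel = (AUC_test/D_test) / (AUC_ref/D_ref)
      = (720.2/37.5) / (478.7/25)
      = 19.2053 / 19.148 = 1.0030 = 100.30%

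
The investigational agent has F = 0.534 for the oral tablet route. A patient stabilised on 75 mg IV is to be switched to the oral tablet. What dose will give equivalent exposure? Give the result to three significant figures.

For equal systemic exposure: F × D_ev = D_iv
D_ev = D_iv / F = 75 / 0.534 = 140.449 mg

D_oral = 140 mg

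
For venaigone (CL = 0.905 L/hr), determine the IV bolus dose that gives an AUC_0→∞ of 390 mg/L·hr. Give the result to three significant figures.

Dose = 353 mg

Dose_iv = CL × AUC_0→∞
     = 0.905 × 390 = 352.95 mg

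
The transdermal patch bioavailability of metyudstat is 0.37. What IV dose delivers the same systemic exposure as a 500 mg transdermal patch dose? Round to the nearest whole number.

Systemic exposure from an extravascular dose = F × D_ev, so the equivalent IV dose is F × D_ev.
D_iv = F × D_ev = 0.37 × 500 = 185 mg

D_iv = 185 mg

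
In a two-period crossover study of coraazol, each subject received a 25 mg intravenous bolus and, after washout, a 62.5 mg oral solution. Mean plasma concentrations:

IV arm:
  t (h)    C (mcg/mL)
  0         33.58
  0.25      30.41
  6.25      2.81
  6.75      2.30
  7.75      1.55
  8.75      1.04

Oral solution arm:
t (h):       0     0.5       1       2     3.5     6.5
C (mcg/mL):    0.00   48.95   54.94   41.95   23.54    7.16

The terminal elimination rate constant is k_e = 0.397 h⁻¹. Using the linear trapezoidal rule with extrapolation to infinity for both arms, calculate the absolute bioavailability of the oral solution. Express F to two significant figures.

Trapezoidal AUC_0→8.75 (IV):
  [0→0.25]: (33.58+30.41)/2 × 0.25 = 7.99875
  [0.25→6.25]: (30.41+2.81)/2 × 6 = 99.66
  [6.25→6.75]: (2.81+2.30)/2 × 0.5 = 1.2775
  [6.75→7.75]: (2.30+1.55)/2 × 1 = 1.925
  [7.75→8.75]: (1.55+1.04)/2 × 1 = 1.295
  Sum = 112.15625 mcg/mL·h
IV tail: 1.04/0.397 = 2.620; AUC_iv,0→∞ = 112.15625 + 2.620 = 114.77625 mcg/mL·h
Trapezoidal AUC_0→6.5 (oral solution):
  [0→0.5]: (0.00+48.95)/2 × 0.5 = 12.2375
  [0.5→1]: (48.95+54.94)/2 × 0.5 = 25.9725
  [1→2]: (54.94+41.95)/2 × 1 = 48.445
  [2→3.5]: (41.95+23.54)/2 × 1.5 = 49.1175
  [3.5→6.5]: (23.54+7.16)/2 × 3 = 46.05
  Sum = 181.8225 mcg/mL·h
oral solution tail: 7.16/0.397 = 18.035; AUC_ev,0→∞ = 181.8225 + 18.035 = 199.8575 mcg/mL·h
F = (AUC_ev/D_ev)/(AUC_iv/D_iv) = (199.8575/62.5)/(114.77625/25) = 3.19772/4.59105 = 0.6965

F = 0.70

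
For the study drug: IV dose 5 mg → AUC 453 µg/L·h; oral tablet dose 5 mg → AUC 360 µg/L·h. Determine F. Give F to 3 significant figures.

F = 0.795

F = (AUC_ev / D_ev) / (AUC_iv / D_iv)
  = (360/5) / (453/5)
  = 72 / 90.6 = 0.7947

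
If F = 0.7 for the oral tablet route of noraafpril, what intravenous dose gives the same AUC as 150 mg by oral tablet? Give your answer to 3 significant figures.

Systemic exposure from an extravascular dose = F × D_ev, so the equivalent IV dose is F × D_ev.
D_iv = F × D_ev = 0.7 × 150 = 105 mg

D_iv = 105 mg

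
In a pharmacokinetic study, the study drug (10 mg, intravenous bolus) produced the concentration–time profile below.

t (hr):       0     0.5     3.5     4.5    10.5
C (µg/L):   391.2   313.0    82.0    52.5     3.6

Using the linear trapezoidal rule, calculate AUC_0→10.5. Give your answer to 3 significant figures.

Trapezoidal AUC_0→10.5:
  [0→0.5]: (391.2+313.0)/2 × 0.5 = 176.05
  [0.5→3.5]: (313.0+82.0)/2 × 3 = 592.5
  [3.5→4.5]: (82.0+52.5)/2 × 1 = 67.25
  [4.5→10.5]: (52.5+3.6)/2 × 6 = 168.3
  Sum = 1004.1 µg/L·hr

AUC = 1000 µg/L·hr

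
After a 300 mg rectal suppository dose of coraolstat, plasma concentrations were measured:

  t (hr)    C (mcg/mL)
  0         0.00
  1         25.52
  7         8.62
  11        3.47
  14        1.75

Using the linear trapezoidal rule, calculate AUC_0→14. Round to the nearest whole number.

AUC = 147 mcg/mL·hr

Trapezoidal AUC_0→14:
  [0→1]: (0.00+25.52)/2 × 1 = 12.76
  [1→7]: (25.52+8.62)/2 × 6 = 102.42
  [7→11]: (8.62+3.47)/2 × 4 = 24.18
  [11→14]: (3.47+1.75)/2 × 3 = 7.83
  Sum = 147.19 mcg/mL·hr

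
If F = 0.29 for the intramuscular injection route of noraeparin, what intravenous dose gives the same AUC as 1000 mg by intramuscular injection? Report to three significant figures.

D_iv = 290 mg

Systemic exposure from an extravascular dose = F × D_ev, so the equivalent IV dose is F × D_ev.
D_iv = F × D_ev = 0.29 × 1000 = 290 mg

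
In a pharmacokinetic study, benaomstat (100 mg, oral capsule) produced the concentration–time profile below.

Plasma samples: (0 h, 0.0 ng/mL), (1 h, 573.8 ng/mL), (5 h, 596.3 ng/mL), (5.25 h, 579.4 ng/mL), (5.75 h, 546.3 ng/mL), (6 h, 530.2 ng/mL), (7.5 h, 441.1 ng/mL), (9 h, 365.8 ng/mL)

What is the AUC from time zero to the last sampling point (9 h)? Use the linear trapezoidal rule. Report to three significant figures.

Trapezoidal AUC_0→9:
  [0→1]: (0.0+573.8)/2 × 1 = 286.9
  [1→5]: (573.8+596.3)/2 × 4 = 2340.2
  [5→5.25]: (596.3+579.4)/2 × 0.25 = 146.9625
  [5.25→5.75]: (579.4+546.3)/2 × 0.5 = 281.425
  [5.75→6]: (546.3+530.2)/2 × 0.25 = 134.5625
  [6→7.5]: (530.2+441.1)/2 × 1.5 = 728.475
  [7.5→9]: (441.1+365.8)/2 × 1.5 = 605.175
  Sum = 4523.7 ng/mL·h

AUC = 4520 ng/mL·h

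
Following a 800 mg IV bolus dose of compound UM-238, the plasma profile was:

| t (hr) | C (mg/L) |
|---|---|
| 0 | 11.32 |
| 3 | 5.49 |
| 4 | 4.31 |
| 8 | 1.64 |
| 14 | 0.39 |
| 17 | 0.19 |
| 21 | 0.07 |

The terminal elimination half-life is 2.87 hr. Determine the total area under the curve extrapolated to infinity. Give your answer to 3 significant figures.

AUC = 49.8 mg/L·hr

Trapezoidal AUC_0→21:
  [0→3]: (11.32+5.49)/2 × 3 = 25.215
  [3→4]: (5.49+4.31)/2 × 1 = 4.9
  [4→8]: (4.31+1.64)/2 × 4 = 11.9
  [8→14]: (1.64+0.39)/2 × 6 = 6.09
  [14→17]: (0.39+0.19)/2 × 3 = 0.87
  [17→21]: (0.19+0.07)/2 × 4 = 0.52
  Sum = 49.495 mg/L·hr
k_e = ln2 / t½ = 0.693147 / 2.87 = 0.2415 hr^-1
Extrapolated tail: C_last / k_e = 0.07 / 0.2415 = 0.290
AUC_0→∞ = 49.495 + 0.290 = 49.785 mg/L·hr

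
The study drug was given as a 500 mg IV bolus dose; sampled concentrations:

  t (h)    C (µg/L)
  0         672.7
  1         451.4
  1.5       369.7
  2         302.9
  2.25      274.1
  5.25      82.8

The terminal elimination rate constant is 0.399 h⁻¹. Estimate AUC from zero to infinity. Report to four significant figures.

AUC = 1750 µg/L·h

Trapezoidal AUC_0→5.25:
  [0→1]: (672.7+451.4)/2 × 1 = 562.05
  [1→1.5]: (451.4+369.7)/2 × 0.5 = 205.275
  [1.5→2]: (369.7+302.9)/2 × 0.5 = 168.15
  [2→2.25]: (302.9+274.1)/2 × 0.25 = 72.125
  [2.25→5.25]: (274.1+82.8)/2 × 3 = 535.35
  Sum = 1542.95 µg/L·h
Extrapolated tail: C_last / k_e = 82.8 / 0.399 = 207.519
AUC_0→∞ = 1542.95 + 207.519 = 1750.469 µg/L·h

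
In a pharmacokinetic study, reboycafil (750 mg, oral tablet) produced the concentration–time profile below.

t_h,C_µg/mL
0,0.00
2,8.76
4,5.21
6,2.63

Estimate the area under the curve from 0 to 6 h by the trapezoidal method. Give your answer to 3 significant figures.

Trapezoidal AUC_0→6:
  [0→2]: (0.00+8.76)/2 × 2 = 8.76
  [2→4]: (8.76+5.21)/2 × 2 = 13.97
  [4→6]: (5.21+2.63)/2 × 2 = 7.84
  Sum = 30.57 µg/mL·h

AUC = 30.6 µg/mL·h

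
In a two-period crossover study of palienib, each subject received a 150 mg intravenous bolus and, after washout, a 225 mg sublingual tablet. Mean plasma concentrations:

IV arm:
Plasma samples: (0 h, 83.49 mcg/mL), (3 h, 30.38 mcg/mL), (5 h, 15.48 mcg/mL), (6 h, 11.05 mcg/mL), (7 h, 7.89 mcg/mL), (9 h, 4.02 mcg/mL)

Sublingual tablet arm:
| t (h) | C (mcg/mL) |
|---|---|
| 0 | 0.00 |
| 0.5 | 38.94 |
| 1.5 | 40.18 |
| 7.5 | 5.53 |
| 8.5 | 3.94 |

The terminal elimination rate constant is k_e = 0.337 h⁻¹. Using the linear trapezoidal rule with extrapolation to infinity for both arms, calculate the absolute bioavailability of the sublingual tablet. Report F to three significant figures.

Trapezoidal AUC_0→9 (IV):
  [0→3]: (83.49+30.38)/2 × 3 = 170.805
  [3→5]: (30.38+15.48)/2 × 2 = 45.86
  [5→6]: (15.48+11.05)/2 × 1 = 13.265
  [6→7]: (11.05+7.89)/2 × 1 = 9.47
  [7→9]: (7.89+4.02)/2 × 2 = 11.91
  Sum = 251.31 mcg/mL·h
IV tail: 4.02/0.337 = 11.929; AUC_iv,0→∞ = 251.31 + 11.929 = 263.239 mcg/mL·h
Trapezoidal AUC_0→8.5 (sublingual tablet):
  [0→0.5]: (0.00+38.94)/2 × 0.5 = 9.735
  [0.5→1.5]: (38.94+40.18)/2 × 1 = 39.56
  [1.5→7.5]: (40.18+5.53)/2 × 6 = 137.13
  [7.5→8.5]: (5.53+3.94)/2 × 1 = 4.735
  Sum = 191.16 mcg/mL·h
sublingual tablet tail: 3.94/0.337 = 11.691; AUC_ev,0→∞ = 191.16 + 11.691 = 202.851 mcg/mL·h
F = (AUC_ev/D_ev)/(AUC_iv/D_iv) = (202.851/225)/(263.239/150) = 0.90156/1.75493 = 0.5137

F = 0.514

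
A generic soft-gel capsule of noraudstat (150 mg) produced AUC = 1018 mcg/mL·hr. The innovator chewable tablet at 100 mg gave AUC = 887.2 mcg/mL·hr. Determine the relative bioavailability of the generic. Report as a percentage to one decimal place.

F_rel = 76.5%

F_rel = (AUC_test/D_test) / (AUC_ref/D_ref)
      = (1018/150) / (887.2/100)
      = 6.78667 / 8.872 = 0.7650 = 76.50%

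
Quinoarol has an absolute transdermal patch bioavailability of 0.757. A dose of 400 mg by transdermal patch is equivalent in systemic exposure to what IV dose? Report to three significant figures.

D_iv = 303 mg

Systemic exposure from an extravascular dose = F × D_ev, so the equivalent IV dose is F × D_ev.
D_iv = F × D_ev = 0.757 × 400 = 302.8 mg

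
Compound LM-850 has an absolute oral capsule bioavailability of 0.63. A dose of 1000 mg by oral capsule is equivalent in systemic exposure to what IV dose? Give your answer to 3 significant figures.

D_iv = 630 mg

Systemic exposure from an extravascular dose = F × D_ev, so the equivalent IV dose is F × D_ev.
D_iv = F × D_ev = 0.63 × 1000 = 630 mg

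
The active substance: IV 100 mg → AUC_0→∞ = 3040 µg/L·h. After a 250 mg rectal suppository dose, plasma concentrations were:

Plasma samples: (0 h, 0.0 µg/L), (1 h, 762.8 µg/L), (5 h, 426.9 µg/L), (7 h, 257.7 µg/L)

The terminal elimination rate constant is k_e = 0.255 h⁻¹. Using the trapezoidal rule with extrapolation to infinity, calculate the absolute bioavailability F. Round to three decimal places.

Trapezoidal AUC_0→7 (rectal suppository):
  [0→1]: (0.0+762.8)/2 × 1 = 381.4
  [1→5]: (762.8+426.9)/2 × 4 = 2379.4
  [5→7]: (426.9+257.7)/2 × 2 = 684.6
  Sum = 3445.4 µg/L·h
Tail: C_last/k_e = 257.7/0.255 = 1010.588
AUC_0→∞ (rectal suppository) = 3445.4 + 1010.588 = 4455.988 µg/L·h
F = (AUC_ev/D_ev)/(AUC_iv/D_iv) = (4455.988/250)/(3040/100) = 17.823952/30.4 = 0.5863

F = 0.586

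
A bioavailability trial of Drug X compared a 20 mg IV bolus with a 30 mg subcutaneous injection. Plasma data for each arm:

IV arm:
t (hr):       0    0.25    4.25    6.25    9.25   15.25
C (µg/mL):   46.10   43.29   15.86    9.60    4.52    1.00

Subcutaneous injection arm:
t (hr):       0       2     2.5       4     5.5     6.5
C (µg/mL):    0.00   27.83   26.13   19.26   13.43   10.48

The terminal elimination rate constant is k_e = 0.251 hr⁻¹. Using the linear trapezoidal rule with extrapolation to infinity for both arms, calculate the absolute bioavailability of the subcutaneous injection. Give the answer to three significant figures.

F = 0.521

Trapezoidal AUC_0→15.25 (IV):
  [0→0.25]: (46.10+43.29)/2 × 0.25 = 11.17375
  [0.25→4.25]: (43.29+15.86)/2 × 4 = 118.3
  [4.25→6.25]: (15.86+9.60)/2 × 2 = 25.46
  [6.25→9.25]: (9.60+4.52)/2 × 3 = 21.18
  [9.25→15.25]: (4.52+1.00)/2 × 6 = 16.56
  Sum = 192.67375 µg/mL·hr
IV tail: 1.00/0.251 = 3.984; AUC_iv,0→∞ = 192.67375 + 3.984 = 196.65775 µg/mL·hr
Trapezoidal AUC_0→6.5 (subcutaneous injection):
  [0→2]: (0.00+27.83)/2 × 2 = 27.83
  [2→2.5]: (27.83+26.13)/2 × 0.5 = 13.49
  [2.5→4]: (26.13+19.26)/2 × 1.5 = 34.0425
  [4→5.5]: (19.26+13.43)/2 × 1.5 = 24.5175
  [5.5→6.5]: (13.43+10.48)/2 × 1 = 11.955
  Sum = 111.835 µg/mL·hr
subcutaneous injection tail: 10.48/0.251 = 41.753; AUC_ev,0→∞ = 111.835 + 41.753 = 153.588 µg/mL·hr
F = (AUC_ev/D_ev)/(AUC_iv/D_iv) = (153.588/30)/(196.65775/20) = 5.1196/9.8328875 = 0.5207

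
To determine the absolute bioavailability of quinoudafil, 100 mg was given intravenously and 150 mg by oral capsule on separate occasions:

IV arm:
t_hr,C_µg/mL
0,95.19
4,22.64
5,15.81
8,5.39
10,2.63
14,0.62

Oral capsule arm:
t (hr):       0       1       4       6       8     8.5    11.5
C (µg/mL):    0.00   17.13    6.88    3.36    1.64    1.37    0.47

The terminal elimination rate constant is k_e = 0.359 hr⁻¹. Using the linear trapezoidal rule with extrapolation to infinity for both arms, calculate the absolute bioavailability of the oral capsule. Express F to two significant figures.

F = 0.14

Trapezoidal AUC_0→14 (IV):
  [0→4]: (95.19+22.64)/2 × 4 = 235.66
  [4→5]: (22.64+15.81)/2 × 1 = 19.225
  [5→8]: (15.81+5.39)/2 × 3 = 31.8
  [8→10]: (5.39+2.63)/2 × 2 = 8.02
  [10→14]: (2.63+0.62)/2 × 4 = 6.5
  Sum = 301.205 µg/mL·hr
IV tail: 0.62/0.359 = 1.727; AUC_iv,0→∞ = 301.205 + 1.727 = 302.932 µg/mL·hr
Trapezoidal AUC_0→11.5 (oral capsule):
  [0→1]: (0.00+17.13)/2 × 1 = 8.565
  [1→4]: (17.13+6.88)/2 × 3 = 36.015
  [4→6]: (6.88+3.36)/2 × 2 = 10.24
  [6→8]: (3.36+1.64)/2 × 2 = 5.0
  [8→8.5]: (1.64+1.37)/2 × 0.5 = 0.7525
  [8.5→11.5]: (1.37+0.47)/2 × 3 = 2.76
  Sum = 63.3325 µg/mL·hr
oral capsule tail: 0.47/0.359 = 1.309; AUC_ev,0→∞ = 63.3325 + 1.309 = 64.6415 µg/mL·hr
F = (AUC_ev/D_ev)/(AUC_iv/D_iv) = (64.6415/150)/(302.932/100) = 0.430943/3.02932 = 0.1423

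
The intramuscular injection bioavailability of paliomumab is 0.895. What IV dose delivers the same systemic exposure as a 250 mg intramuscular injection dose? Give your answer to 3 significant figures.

Systemic exposure from an extravascular dose = F × D_ev, so the equivalent IV dose is F × D_ev.
D_iv = F × D_ev = 0.895 × 250 = 223.75 mg

D_iv = 224 mg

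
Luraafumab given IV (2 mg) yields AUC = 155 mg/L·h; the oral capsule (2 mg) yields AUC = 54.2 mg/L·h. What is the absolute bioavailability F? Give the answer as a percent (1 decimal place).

F = 35.0%

F = (AUC_ev / D_ev) / (AUC_iv / D_iv)
  = (54.2/2) / (155/2)
  = 27.1 / 77.5 = 0.3497
  = 34.97%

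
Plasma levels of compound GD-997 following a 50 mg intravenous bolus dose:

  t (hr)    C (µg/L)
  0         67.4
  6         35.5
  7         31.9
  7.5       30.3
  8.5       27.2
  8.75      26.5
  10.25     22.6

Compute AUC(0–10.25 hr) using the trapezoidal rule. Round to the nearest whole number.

Trapezoidal AUC_0→10.25:
  [0→6]: (67.4+35.5)/2 × 6 = 308.7
  [6→7]: (35.5+31.9)/2 × 1 = 33.7
  [7→7.5]: (31.9+30.3)/2 × 0.5 = 15.55
  [7.5→8.5]: (30.3+27.2)/2 × 1 = 28.75
  [8.5→8.75]: (27.2+26.5)/2 × 0.25 = 6.7125
  [8.75→10.25]: (26.5+22.6)/2 × 1.5 = 36.825
  Sum = 430.2375 µg/L·hr

AUC = 430 µg/L·hr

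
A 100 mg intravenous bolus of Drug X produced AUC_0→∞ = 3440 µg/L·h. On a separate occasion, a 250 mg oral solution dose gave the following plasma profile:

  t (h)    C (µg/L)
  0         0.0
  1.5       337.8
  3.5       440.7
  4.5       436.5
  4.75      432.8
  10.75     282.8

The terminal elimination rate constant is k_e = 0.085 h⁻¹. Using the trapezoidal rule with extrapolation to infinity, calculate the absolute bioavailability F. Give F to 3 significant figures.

F = 0.820

Trapezoidal AUC_0→10.75 (oral solution):
  [0→1.5]: (0.0+337.8)/2 × 1.5 = 253.35
  [1.5→3.5]: (337.8+440.7)/2 × 2 = 778.5
  [3.5→4.5]: (440.7+436.5)/2 × 1 = 438.6
  [4.5→4.75]: (436.5+432.8)/2 × 0.25 = 108.6625
  [4.75→10.75]: (432.8+282.8)/2 × 6 = 2146.8
  Sum = 3725.9125 µg/L·h
Tail: C_last/k_e = 282.8/0.085 = 3327.059
AUC_0→∞ (oral solution) = 3725.9125 + 3327.059 = 7052.9715 µg/L·h
F = (AUC_ev/D_ev)/(AUC_iv/D_iv) = (7052.9715/250)/(3440/100) = 28.211886/34.4 = 0.8201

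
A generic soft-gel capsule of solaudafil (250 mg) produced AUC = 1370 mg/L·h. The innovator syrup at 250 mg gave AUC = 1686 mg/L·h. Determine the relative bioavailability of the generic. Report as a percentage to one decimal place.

F_rel = (AUC_test/D_test) / (AUC_ref/D_ref)
      = (1370/250) / (1686/250)
      = 5.48 / 6.744 = 0.8126 = 81.26%

F_rel = 81.3%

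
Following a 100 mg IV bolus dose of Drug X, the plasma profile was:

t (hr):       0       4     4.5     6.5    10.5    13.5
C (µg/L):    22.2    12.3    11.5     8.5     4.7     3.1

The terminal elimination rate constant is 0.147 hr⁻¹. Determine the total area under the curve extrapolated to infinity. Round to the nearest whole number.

Trapezoidal AUC_0→13.5:
  [0→4]: (22.2+12.3)/2 × 4 = 69.0
  [4→4.5]: (12.3+11.5)/2 × 0.5 = 5.95
  [4.5→6.5]: (11.5+8.5)/2 × 2 = 20.0
  [6.5→10.5]: (8.5+4.7)/2 × 4 = 26.4
  [10.5→13.5]: (4.7+3.1)/2 × 3 = 11.7
  Sum = 133.05 µg/L·hr
Extrapolated tail: C_last / k_e = 3.1 / 0.147 = 21.088
AUC_0→∞ = 133.05 + 21.088 = 154.138 µg/L·hr

AUC = 154 µg/L·hr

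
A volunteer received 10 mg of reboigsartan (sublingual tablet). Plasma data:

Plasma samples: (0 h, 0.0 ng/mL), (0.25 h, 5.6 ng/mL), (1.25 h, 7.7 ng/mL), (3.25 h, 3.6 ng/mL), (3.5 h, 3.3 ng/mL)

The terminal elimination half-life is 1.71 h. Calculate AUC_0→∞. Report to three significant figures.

AUC = 27.7 ng/mL·h

Trapezoidal AUC_0→3.5:
  [0→0.25]: (0.0+5.6)/2 × 0.25 = 0.7
  [0.25→1.25]: (5.6+7.7)/2 × 1 = 6.65
  [1.25→3.25]: (7.7+3.6)/2 × 2 = 11.3
  [3.25→3.5]: (3.6+3.3)/2 × 0.25 = 0.8625
  Sum = 19.5125 ng/mL·h
k_e = ln2 / t½ = 0.693147 / 1.71 = 0.4053 h^-1
Extrapolated tail: C_last / k_e = 3.3 / 0.4053 = 8.142
AUC_0→∞ = 19.5125 + 8.142 = 27.6545 ng/mL·h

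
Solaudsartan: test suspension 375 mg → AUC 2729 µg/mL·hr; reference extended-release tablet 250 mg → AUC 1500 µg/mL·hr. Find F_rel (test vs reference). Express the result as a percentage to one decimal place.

F_rel = 121.3%

F_rel = (AUC_test/D_test) / (AUC_ref/D_ref)
      = (2729/375) / (1500/250)
      = 7.27733 / 6 = 1.2129 = 121.29%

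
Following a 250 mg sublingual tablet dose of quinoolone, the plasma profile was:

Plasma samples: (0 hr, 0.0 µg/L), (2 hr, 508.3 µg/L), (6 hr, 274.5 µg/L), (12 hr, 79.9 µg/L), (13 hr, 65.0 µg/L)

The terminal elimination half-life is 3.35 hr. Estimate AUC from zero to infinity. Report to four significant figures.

AUC = 3524 µg/L·hr

Trapezoidal AUC_0→13:
  [0→2]: (0.0+508.3)/2 × 2 = 508.3
  [2→6]: (508.3+274.5)/2 × 4 = 1565.6
  [6→12]: (274.5+79.9)/2 × 6 = 1063.2
  [12→13]: (79.9+65.0)/2 × 1 = 72.45
  Sum = 3209.55 µg/L·hr
k_e = ln2 / t½ = 0.693147 / 3.35 = 0.2069 hr^-1
Extrapolated tail: C_last / k_e = 65.0 / 0.2069 = 314.161
AUC_0→∞ = 3209.55 + 314.161 = 3523.711 µg/L·hr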